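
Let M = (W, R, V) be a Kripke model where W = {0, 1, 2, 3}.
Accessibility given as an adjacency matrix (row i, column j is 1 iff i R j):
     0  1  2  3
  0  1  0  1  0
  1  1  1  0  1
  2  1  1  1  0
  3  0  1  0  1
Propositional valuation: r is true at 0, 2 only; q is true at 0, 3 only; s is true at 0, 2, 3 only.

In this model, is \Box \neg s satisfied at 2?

At 2: \Box \neg s requires \neg s at every successor {0, 1, 2}.
  \neg s fails at 0, so \Box \neg s is false at 2.

No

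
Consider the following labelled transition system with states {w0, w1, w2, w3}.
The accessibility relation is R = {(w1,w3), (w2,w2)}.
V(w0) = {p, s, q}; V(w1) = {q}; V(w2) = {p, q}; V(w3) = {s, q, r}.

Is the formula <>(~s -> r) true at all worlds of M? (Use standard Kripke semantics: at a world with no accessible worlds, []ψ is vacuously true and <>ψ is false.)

Let φ = <>(~s -> r). Evaluate φ at each world:
  w0 (successors ∅): φ is false.
  w1 (successors {w3}): φ is true.
  w2 (successors {w2}): φ is false.
  w3 (successors ∅): φ is false.
Detail at w0 (counterexample):
  At w0: no accessible worlds, so <>(~s -> r) is false.

No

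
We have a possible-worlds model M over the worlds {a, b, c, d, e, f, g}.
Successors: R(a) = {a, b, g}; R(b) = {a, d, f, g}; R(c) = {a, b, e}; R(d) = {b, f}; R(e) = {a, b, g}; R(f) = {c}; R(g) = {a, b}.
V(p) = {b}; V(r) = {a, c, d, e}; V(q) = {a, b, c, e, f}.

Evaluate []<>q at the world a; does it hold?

Yes

At a: []<>q requires <>q at every successor {a, b, g}.
    At a: <>q requires q at some successor in {a, b, g}.
      q holds at a, so <>q is true at a.
    At b: <>q requires q at some successor in {a, d, f, g}.
      q holds at a, so <>q is true at b.
    At g: <>q requires q at some successor in {a, b}.
      q holds at a, so <>q is true at g.
So []<>q is true at a.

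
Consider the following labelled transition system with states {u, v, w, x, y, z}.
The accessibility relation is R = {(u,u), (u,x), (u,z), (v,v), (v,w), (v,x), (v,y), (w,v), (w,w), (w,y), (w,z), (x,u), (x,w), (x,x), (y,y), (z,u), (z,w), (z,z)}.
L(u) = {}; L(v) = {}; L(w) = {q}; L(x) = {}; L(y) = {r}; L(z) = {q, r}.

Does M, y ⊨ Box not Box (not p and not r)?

At y: Box not Box (not p and not r) requires not Box (not p and not r) at every successor {y}.
    At y: Box (not p and not r) is false, so not Box (not p and not r) is true.
      At y: Box (not p and not r) requires not p and not r at every successor {y}.
        not p and not r fails at y, so Box (not p and not r) is false at y.
So Box not Box (not p and not r) is true at y.

Yes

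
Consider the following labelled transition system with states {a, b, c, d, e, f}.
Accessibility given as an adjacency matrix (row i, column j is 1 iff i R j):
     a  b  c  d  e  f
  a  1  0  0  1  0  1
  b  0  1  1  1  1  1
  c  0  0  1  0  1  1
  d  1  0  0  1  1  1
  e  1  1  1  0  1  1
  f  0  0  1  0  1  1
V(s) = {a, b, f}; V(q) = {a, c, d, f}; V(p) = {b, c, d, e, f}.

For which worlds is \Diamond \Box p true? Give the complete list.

Recall that \Box ψ holds at a world iff ψ holds at every accessible world, and \Diamond ψ holds iff ψ holds at some accessible world.
Let φ = \Diamond \Box p. Evaluate φ at each world:
  a (successors {a, d, f}): φ is true.
  b (successors {b, c, d, e, f}): φ is true.
  c (successors {c, e, f}): φ is true.
  d (successors {a, d, e, f}): φ is true.
  e (successors {a, b, c, e, f}): φ is true.
  f (successors {c, e, f}): φ is true.
For instance, at a:
  At a: \Diamond \Box p requires \Box p at some successor in {a, d, f}.
    \Box p holds at f, so \Diamond \Box p is true at a.
      At f: \Box p requires p at every successor {c, e, f}.
        At c: p is true.
        At e: p is true.
        At f: p is true.
      So \Box p is true at f.
Satisfying worlds: {a, b, c, d, e, f}

a, b, c, d, e, f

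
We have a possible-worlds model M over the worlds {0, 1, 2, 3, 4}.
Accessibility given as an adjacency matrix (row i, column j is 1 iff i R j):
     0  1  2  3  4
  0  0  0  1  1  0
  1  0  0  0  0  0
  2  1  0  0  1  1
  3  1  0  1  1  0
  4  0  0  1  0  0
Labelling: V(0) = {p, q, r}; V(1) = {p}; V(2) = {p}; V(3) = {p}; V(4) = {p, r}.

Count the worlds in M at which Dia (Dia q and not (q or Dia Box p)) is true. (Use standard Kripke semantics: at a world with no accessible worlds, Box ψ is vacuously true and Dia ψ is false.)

Let φ = Dia (Dia q and not (q or Dia Box p)). Evaluate φ at each world:
  0 (successors {2, 3}): φ is false.
  1 (successors ∅): φ is false.
  2 (successors {0, 3, 4}): φ is false.
  3 (successors {0, 2, 3}): φ is false.
  4 (successors {2}): φ is false.
For instance, at 0:
  At 0: Dia (Dia q and not (q or Dia Box p)) requires Dia q and not (q or Dia Box p) at some successor in {2, 3}.
    At 2: Dia q and not (q or Dia Box p) is false.
    At 3: Dia q and not (q or Dia Box p) is false.
  So Dia (Dia q and not (q or Dia Box p)) is false at 0.
Satisfying worlds: none.

0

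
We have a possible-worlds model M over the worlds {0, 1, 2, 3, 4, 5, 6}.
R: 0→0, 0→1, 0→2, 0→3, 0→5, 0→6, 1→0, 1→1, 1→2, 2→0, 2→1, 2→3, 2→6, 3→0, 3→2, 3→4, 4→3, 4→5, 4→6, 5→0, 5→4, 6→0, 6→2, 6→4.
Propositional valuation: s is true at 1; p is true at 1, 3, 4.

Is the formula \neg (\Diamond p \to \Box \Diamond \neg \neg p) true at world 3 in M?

At 3: \Diamond p \to \Box \Diamond \neg \neg p is true, so \neg (\Diamond p \to \Box \Diamond \neg \neg p) is false.
  At 3: \Diamond p is true, \Box \Diamond \neg \neg p is true, so \Diamond p \to \Box \Diamond \neg \neg p is true.
    At 3: \Diamond p requires p at some successor in {0, 2, 4}.
      p holds at 4, so \Diamond p is true at 3.
    At 3: \Box \Diamond \neg \neg p requires \Diamond \neg \neg p at every successor {0, 2, 4}.
      At 0: \Diamond \neg \neg p is true.
      At 2: \Diamond \neg \neg p is true.
      At 4: \Diamond \neg \neg p is true.
    So \Box \Diamond \neg \neg p is true at 3.

No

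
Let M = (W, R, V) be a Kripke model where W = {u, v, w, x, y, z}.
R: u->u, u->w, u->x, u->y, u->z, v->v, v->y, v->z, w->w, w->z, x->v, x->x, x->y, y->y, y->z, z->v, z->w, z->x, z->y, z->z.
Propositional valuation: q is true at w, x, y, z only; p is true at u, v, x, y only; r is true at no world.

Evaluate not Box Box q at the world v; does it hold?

Recall that Box ψ holds at a world iff ψ holds at every accessible world, and Dia ψ holds iff ψ holds at some accessible world.
At v: Box Box q is false, so not Box Box q is true.
  At v: Box Box q requires Box q at every successor {v, y, z}.
    Box q fails at v, so Box Box q is false at v.
      At v: Box q requires q at every successor {v, y, z}.
        q fails at v, so Box q is false at v.

Yes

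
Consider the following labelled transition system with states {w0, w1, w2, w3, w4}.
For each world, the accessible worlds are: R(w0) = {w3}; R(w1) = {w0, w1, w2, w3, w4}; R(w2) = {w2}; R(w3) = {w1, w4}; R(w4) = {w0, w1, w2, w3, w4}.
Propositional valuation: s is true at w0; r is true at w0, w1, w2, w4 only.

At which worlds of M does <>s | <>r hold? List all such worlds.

Recall that <>ψ holds at a world iff ψ holds at some accessible world.
Let φ = <>s | <>r. Evaluate φ at each world:
  w0 (successors {w3}): φ is false.
  w1 (successors {w0, w1, w2, w3, w4}): φ is true.
  w2 (successors {w2}): φ is true.
  w3 (successors {w1, w4}): φ is true.
  w4 (successors {w0, w1, w2, w3, w4}): φ is true.
For instance, at w4:
  At w4: <>s is true, <>r is true, so <>s | <>r is true.
    At w4: <>s requires s at some successor in {w0, w1, w2, w3, w4}.
      s holds at w0, so <>s is true at w4.
    At w4: <>r requires r at some successor in {w0, w1, w2, w3, w4}.
      r holds at w0, so <>r is true at w4.
Satisfying worlds: {w1, w2, w3, w4}

w1, w2, w3, w4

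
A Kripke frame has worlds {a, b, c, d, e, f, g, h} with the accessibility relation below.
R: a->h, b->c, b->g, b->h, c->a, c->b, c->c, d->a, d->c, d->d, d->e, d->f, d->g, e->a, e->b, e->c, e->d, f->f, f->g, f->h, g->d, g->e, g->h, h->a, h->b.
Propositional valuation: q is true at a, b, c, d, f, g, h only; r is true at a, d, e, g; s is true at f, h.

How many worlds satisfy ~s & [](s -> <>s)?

Let φ = ~s & [](s -> <>s). Evaluate φ at each world:
  a (successors {h}): φ is false.
  b (successors {c, g, h}): φ is false.
  c (successors {a, b, c}): φ is true.
  d (successors {a, c, d, e, f, g}): φ is true.
  e (successors {a, b, c, d}): φ is true.
  f (successors {f, g, h}): φ is false.
  g (successors {d, e, h}): φ is false.
  h (successors {a, b}): φ is false.
For instance, at a:
  At a: ~s is true, [](s -> <>s) is false, so ~s & [](s -> <>s) is false.
    At a: [](s -> <>s) requires s -> <>s at every successor {h}.
      s -> <>s fails at h, so [](s -> <>s) is false at a.
Satisfying worlds: {c, d, e}

3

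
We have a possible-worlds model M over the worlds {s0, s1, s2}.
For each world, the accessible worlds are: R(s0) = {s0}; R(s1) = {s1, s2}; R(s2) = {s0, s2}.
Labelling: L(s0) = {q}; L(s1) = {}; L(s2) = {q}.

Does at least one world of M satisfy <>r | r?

Recall that <>ψ holds at a world iff ψ holds at some accessible world.
Let φ = <>r | r. Evaluate φ at each world:
  s0 (successors {s0}): φ is false.
  s1 (successors {s1, s2}): φ is false.
  s2 (successors {s0, s2}): φ is false.
For instance, at s1:
  At s1: <>r is false, r is false, so <>r | r is false.
    At s1: <>r requires r at some successor in {s1, s2}.
      At s1: r is false.
      At s2: r is false.
    So <>r is false at s1.

No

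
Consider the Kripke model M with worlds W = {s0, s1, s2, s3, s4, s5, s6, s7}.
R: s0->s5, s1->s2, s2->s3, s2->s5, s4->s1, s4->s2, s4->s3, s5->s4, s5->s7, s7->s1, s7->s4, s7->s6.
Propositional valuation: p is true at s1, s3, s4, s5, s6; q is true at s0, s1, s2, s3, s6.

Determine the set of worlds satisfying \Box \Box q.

s3, s6, s7

Let φ = \Box \Box q. Evaluate φ at each world:
  s0 (successors {s5}): φ is false.
  s1 (successors {s2}): φ is false.
  s2 (successors {s3, s5}): φ is false.
  s3 (successors ∅): φ is true.
  s4 (successors {s1, s2, s3}): φ is false.
  s5 (successors {s4, s7}): φ is false.
  s6 (successors ∅): φ is true.
  s7 (successors {s1, s4, s6}): φ is true.
For instance, at s1:
  At s1: \Box \Box q requires \Box q at every successor {s2}.
    \Box q fails at s2, so \Box \Box q is false at s1.
      At s2: \Box q requires q at every successor {s3, s5}.
        q fails at s5, so \Box q is false at s2.
Satisfying worlds: {s3, s6, s7}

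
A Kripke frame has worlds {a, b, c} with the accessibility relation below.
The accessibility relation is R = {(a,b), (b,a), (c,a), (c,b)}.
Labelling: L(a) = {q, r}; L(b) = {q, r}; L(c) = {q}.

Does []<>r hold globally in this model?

Let φ = []<>r. Evaluate φ at each world:
  a (successors {b}): φ is true.
  b (successors {a}): φ is true.
  c (successors {a, b}): φ is true.
For instance, at c:
  At c: []<>r requires <>r at every successor {a, b}.
      At a: <>r requires r at some successor in {b}.
        r holds at b, so <>r is true at a.
      At b: <>r requires r at some successor in {a}.
        r holds at a, so <>r is true at b.
  So []<>r is true at c.

Yes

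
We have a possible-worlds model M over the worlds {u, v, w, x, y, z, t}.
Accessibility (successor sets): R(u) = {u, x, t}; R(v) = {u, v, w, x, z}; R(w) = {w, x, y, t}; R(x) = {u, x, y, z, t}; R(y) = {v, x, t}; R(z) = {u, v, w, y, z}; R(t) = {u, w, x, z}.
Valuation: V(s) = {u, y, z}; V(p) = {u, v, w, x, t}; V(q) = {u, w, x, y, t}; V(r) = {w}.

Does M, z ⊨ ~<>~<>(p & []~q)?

At z: <>~<>(p & []~q) is true, so ~<>~<>(p & []~q) is false.
  At z: <>~<>(p & []~q) requires ~<>(p & []~q) at some successor in {u, v, w, y, z}.
    ~<>(p & []~q) holds at u, so <>~<>(p & []~q) is true at z.
      At u: <>(p & []~q) is false, so ~<>(p & []~q) is true.

No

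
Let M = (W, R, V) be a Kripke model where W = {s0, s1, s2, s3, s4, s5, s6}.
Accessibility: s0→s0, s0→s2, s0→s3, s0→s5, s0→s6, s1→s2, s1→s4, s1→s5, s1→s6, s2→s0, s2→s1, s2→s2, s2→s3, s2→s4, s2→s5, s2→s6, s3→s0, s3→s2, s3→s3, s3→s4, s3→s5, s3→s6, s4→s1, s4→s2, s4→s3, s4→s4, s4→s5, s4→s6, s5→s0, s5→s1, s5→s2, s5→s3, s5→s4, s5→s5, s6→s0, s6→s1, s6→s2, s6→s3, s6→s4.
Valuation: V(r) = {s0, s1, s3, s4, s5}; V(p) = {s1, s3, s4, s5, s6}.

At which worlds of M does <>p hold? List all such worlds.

Recall that <>ψ holds at a world iff ψ holds at some accessible world.
Let φ = <>p. Evaluate φ at each world:
  s0 (successors {s0, s2, s3, s5, s6}): φ is true.
  s1 (successors {s2, s4, s5, s6}): φ is true.
  s2 (successors {s0, s1, s2, s3, s4, s5, s6}): φ is true.
  s3 (successors {s0, s2, s3, s4, s5, s6}): φ is true.
  s4 (successors {s1, s2, s3, s4, s5, s6}): φ is true.
  s5 (successors {s0, s1, s2, s3, s4, s5}): φ is true.
  s6 (successors {s0, s1, s2, s3, s4}): φ is true.
For instance, at s0:
  At s0: <>p requires p at some successor in {s0, s2, s3, s5, s6}.
    p holds at s3, so <>p is true at s0.
Satisfying worlds: {s0, s1, s2, s3, s4, s5, s6}

s0, s1, s2, s3, s4, s5, s6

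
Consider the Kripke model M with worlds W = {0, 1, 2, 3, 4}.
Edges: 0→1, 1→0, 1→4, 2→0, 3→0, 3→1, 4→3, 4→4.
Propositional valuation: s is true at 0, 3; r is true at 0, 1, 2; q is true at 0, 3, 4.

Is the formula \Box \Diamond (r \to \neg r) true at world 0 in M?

At 0: \Box \Diamond (r \to \neg r) requires \Diamond (r \to \neg r) at every successor {1}.
    At 1: \Diamond (r \to \neg r) requires r \to \neg r at some successor in {0, 4}.
      r \to \neg r holds at 4, so \Diamond (r \to \neg r) is true at 1.
So \Box \Diamond (r \to \neg r) is true at 0.

Yes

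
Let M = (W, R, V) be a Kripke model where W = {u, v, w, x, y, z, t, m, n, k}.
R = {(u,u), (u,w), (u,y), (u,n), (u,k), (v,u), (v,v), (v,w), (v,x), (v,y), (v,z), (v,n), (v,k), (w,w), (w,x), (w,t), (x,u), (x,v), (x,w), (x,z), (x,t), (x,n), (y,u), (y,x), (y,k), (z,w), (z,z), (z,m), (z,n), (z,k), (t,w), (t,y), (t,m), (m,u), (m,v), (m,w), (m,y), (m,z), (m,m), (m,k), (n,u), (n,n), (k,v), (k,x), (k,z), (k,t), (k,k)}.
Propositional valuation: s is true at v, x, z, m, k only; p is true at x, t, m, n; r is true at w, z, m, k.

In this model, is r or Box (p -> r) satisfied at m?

Yes

At m: r is true, Box (p -> r) is true, so r or Box (p -> r) is true.
  At m: Box (p -> r) requires p -> r at every successor {u, v, w, y, z, m, k}.
    At u: p -> r is true.
    At v: p -> r is true.
    At w: p -> r is true.
    At y: p -> r is true.
    At z: p -> r is true.
    At m: p -> r is true.
    At k: p -> r is true.
  So Box (p -> r) is true at m.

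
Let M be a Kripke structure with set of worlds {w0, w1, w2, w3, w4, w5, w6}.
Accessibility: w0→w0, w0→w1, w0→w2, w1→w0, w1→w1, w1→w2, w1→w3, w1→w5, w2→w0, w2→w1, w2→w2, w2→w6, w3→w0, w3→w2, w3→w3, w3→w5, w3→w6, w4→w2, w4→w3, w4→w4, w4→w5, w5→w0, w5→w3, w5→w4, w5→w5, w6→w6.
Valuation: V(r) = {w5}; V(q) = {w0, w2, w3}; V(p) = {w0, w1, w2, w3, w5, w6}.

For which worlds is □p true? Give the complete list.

w0, w1, w2, w3, w6

Recall that □ψ holds at a world iff ψ holds at every accessible world, and ◇ψ holds iff ψ holds at some accessible world.
Let φ = □p. Evaluate φ at each world:
  w0 (successors {w0, w1, w2}): φ is true.
  w1 (successors {w0, w1, w2, w3, w5}): φ is true.
  w2 (successors {w0, w1, w2, w6}): φ is true.
  w3 (successors {w0, w2, w3, w5, w6}): φ is true.
  w4 (successors {w2, w3, w4, w5}): φ is false.
  w5 (successors {w0, w3, w4, w5}): φ is false.
  w6 (successors {w6}): φ is true.
For instance, at w2:
  At w2: □p requires p at every successor {w0, w1, w2, w6}.
    At w0: p is true.
    At w1: p is true.
    At w2: p is true.
    At w6: p is true.
  So □p is true at w2.
Satisfying worlds: {w0, w1, w2, w3, w6}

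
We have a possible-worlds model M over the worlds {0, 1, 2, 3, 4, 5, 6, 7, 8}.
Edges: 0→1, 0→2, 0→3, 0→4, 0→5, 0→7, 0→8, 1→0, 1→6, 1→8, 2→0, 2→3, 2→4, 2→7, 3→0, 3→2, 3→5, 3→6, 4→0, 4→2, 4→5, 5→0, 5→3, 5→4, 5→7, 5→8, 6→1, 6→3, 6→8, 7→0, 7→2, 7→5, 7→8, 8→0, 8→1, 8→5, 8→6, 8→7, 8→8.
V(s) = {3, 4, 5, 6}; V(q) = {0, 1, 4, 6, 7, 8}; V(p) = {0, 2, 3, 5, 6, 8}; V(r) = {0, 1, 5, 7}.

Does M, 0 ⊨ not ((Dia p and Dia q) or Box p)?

No

At 0: (Dia p and Dia q) or Box p is true, so not ((Dia p and Dia q) or Box p) is false.
  At 0: Dia p and Dia q is true, Box p is false, so (Dia p and Dia q) or Box p is true.
    At 0: Dia p is true, Dia q is true, so Dia p and Dia q is true.
      At 0: Dia p requires p at some successor in {1, 2, 3, 4, 5, 7, 8}.
        p holds at 2, so Dia p is true at 0.
      At 0: Dia q requires q at some successor in {1, 2, 3, 4, 5, 7, 8}.
        q holds at 1, so Dia q is true at 0.
    At 0: Box p requires p at every successor {1, 2, 3, 4, 5, 7, 8}.
      p fails at 1, so Box p is false at 0.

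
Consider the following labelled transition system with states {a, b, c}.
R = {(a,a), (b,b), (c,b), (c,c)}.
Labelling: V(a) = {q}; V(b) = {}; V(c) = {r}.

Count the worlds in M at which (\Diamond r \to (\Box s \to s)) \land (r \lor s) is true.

1

Recall that \Box ψ holds at a world iff ψ holds at every accessible world, and \Diamond ψ holds iff ψ holds at some accessible world.
Let φ = (\Diamond r \to (\Box s \to s)) \land (r \lor s). Evaluate φ at each world:
  a (successors {a}): φ is false.
  b (successors {b}): φ is false.
  c (successors {b, c}): φ is true.
For instance, at c:
  At c: \Diamond r \to (\Box s \to s) is true, r \lor s is true, so (\Diamond r \to (\Box s \to s)) \land (r \lor s) is true.
    At c: \Diamond r is true, \Box s \to s is true, so \Diamond r \to (\Box s \to s) is true.
      At c: \Diamond r requires r at some successor in {b, c}.
        r holds at c, so \Diamond r is true at c.
      At c: \Box s is false, s is false, so \Box s \to s is true.
Satisfying worlds: {c}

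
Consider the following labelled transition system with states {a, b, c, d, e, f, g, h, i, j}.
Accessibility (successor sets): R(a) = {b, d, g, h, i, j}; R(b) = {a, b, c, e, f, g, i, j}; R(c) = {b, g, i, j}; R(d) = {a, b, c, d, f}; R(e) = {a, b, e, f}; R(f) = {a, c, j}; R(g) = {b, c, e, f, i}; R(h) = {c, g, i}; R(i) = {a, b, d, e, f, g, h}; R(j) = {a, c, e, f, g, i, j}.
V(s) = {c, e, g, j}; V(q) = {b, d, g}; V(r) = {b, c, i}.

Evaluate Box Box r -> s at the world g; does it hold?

Yes

Recall that Box ψ holds at a world iff ψ holds at every accessible world, and Dia ψ holds iff ψ holds at some accessible world.
At g: Box Box r is false, s is true, so Box Box r -> s is true.
  At g: Box Box r requires Box r at every successor {b, c, e, f, i}.
    Box r fails at b, so Box Box r is false at g.
      At b: Box r requires r at every successor {a, b, c, e, f, g, i, j}.
        r fails at a, so Box r is false at b.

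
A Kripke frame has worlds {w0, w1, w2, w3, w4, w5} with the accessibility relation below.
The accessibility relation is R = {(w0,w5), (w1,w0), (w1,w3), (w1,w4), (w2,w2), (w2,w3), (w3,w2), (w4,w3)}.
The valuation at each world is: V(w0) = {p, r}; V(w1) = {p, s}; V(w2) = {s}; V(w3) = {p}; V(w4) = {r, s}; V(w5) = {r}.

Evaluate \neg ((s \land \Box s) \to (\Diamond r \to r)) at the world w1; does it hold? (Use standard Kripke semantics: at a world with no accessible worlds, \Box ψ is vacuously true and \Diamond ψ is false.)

No

At w1: (s \land \Box s) \to (\Diamond r \to r) is true, so \neg ((s \land \Box s) \to (\Diamond r \to r)) is false.
  At w1: s \land \Box s is false, \Diamond r \to r is false, so (s \land \Box s) \to (\Diamond r \to r) is true.
    At w1: s is true, \Box s is false, so s \land \Box s is false.
      At w1: \Box s requires s at every successor {w0, w3, w4}.
        s fails at w0, so \Box s is false at w1.
    At w1: \Diamond r is true, r is false, so \Diamond r \to r is false.
      At w1: \Diamond r requires r at some successor in {w0, w3, w4}.
        r holds at w0, so \Diamond r is true at w1.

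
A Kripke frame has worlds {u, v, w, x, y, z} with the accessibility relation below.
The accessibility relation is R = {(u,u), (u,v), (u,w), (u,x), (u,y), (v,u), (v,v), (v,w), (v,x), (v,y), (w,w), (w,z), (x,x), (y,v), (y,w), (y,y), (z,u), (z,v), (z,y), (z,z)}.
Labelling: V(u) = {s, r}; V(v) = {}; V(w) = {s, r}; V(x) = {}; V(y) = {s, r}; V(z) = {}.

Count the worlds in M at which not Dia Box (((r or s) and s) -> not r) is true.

Let φ = not Dia Box (((r or s) and s) -> not r). Evaluate φ at each world:
  u (successors {u, v, w, x, y}): φ is false.
  v (successors {u, v, w, x, y}): φ is false.
  w (successors {w, z}): φ is true.
  x (successors {x}): φ is false.
  y (successors {v, w, y}): φ is true.
  z (successors {u, v, y, z}): φ is true.
For instance, at z:
  At z: Dia Box (((r or s) and s) -> not r) is false, so not Dia Box (((r or s) and s) -> not r) is true.
    At z: Dia Box (((r or s) and s) -> not r) requires Box (((r or s) and s) -> not r) at some successor in {u, v, y, z}.
      At u: Box (((r or s) and s) -> not r) is false.
      At v: Box (((r or s) and s) -> not r) is false.
      At y: Box (((r or s) and s) -> not r) is false.
      At z: Box (((r or s) and s) -> not r) is false.
    So Dia Box (((r or s) and s) -> not r) is false at z.
Satisfying worlds: {w, y, z}

3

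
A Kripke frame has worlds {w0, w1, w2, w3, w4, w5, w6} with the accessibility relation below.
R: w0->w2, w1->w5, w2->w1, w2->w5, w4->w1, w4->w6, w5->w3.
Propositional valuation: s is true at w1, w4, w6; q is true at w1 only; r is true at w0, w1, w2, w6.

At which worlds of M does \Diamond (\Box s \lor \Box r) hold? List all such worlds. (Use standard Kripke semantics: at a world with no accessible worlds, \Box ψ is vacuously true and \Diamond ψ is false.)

w4, w5

Let φ = \Diamond (\Box s \lor \Box r). Evaluate φ at each world:
  w0 (successors {w2}): φ is false.
  w1 (successors {w5}): φ is false.
  w2 (successors {w1, w5}): φ is false.
  w3 (successors ∅): φ is false.
  w4 (successors {w1, w6}): φ is true.
  w5 (successors {w3}): φ is true.
  w6 (successors ∅): φ is false.
For instance, at w2:
  At w2: \Diamond (\Box s \lor \Box r) requires \Box s \lor \Box r at some successor in {w1, w5}.
    At w1: \Box s \lor \Box r is false.
    At w5: \Box s \lor \Box r is false.
  So \Diamond (\Box s \lor \Box r) is false at w2.
Satisfying worlds: {w4, w5}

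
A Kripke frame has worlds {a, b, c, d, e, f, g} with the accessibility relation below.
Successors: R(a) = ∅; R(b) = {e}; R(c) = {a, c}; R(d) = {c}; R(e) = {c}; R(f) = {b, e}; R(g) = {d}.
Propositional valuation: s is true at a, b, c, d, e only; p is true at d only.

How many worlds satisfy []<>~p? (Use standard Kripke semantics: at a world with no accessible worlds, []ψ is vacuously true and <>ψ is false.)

Let φ = []<>~p. Evaluate φ at each world:
  a (successors ∅): φ is true.
  b (successors {e}): φ is true.
  c (successors {a, c}): φ is false.
  d (successors {c}): φ is true.
  e (successors {c}): φ is true.
  f (successors {b, e}): φ is true.
  g (successors {d}): φ is true.
For instance, at d:
  At d: []<>~p requires <>~p at every successor {c}.
      At c: <>~p requires ~p at some successor in {a, c}.
        ~p holds at a, so <>~p is true at c.
  So []<>~p is true at d.
Satisfying worlds: {a, b, d, e, f, g}

6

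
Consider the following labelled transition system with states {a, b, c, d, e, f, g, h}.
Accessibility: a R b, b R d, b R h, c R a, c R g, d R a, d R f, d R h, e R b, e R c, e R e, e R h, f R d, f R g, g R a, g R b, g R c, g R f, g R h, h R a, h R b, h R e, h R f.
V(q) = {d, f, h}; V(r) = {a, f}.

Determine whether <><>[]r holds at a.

No

Recall that []ψ holds at a world iff ψ holds at every accessible world, and <>ψ holds iff ψ holds at some accessible world.
At a: <><>[]r requires <>[]r at some successor in {b}.
  At b: <>[]r is false.
So <><>[]r is false at a.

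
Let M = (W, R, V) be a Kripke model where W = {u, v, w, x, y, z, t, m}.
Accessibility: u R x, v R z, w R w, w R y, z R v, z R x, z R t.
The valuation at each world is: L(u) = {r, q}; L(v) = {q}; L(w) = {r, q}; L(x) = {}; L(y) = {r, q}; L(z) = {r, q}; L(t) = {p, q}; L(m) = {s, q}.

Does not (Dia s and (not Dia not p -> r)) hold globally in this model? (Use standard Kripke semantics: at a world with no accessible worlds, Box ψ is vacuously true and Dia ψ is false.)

Yes

Recall that Dia ψ holds at a world iff ψ holds at some accessible world.
Let φ = not (Dia s and (not Dia not p -> r)). Evaluate φ at each world:
  u (successors {x}): φ is true.
  v (successors {z}): φ is true.
  w (successors {w, y}): φ is true.
  x (successors ∅): φ is true.
  y (successors ∅): φ is true.
  z (successors {v, x, t}): φ is true.
  t (successors ∅): φ is true.
  m (successors ∅): φ is true.
For instance, at w:
  At w: Dia s and (not Dia not p -> r) is false, so not (Dia s and (not Dia not p -> r)) is true.
    At w: Dia s is false, not Dia not p -> r is true, so Dia s and (not Dia not p -> r) is false.
      At w: Dia s requires s at some successor in {w, y}.
        At w: s is false.
        At y: s is false.
      So Dia s is false at w.
      At w: not Dia not p is false, r is true, so not Dia not p -> r is true.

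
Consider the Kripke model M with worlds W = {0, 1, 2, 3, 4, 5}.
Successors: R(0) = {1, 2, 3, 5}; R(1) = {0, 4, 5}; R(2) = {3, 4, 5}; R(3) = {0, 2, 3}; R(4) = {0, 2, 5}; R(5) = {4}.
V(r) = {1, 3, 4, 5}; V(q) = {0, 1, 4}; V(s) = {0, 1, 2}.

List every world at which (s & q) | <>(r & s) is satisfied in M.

Let φ = (s & q) | <>(r & s). Evaluate φ at each world:
  0 (successors {1, 2, 3, 5}): φ is true.
  1 (successors {0, 4, 5}): φ is true.
  2 (successors {3, 4, 5}): φ is false.
  3 (successors {0, 2, 3}): φ is false.
  4 (successors {0, 2, 5}): φ is false.
  5 (successors {4}): φ is false.
For instance, at 4:
  At 4: s & q is false, <>(r & s) is false, so (s & q) | <>(r & s) is false.
    At 4: <>(r & s) requires r & s at some successor in {0, 2, 5}.
      At 0: r & s is false.
      At 2: r & s is false.
      At 5: r & s is false.
    So <>(r & s) is false at 4.
Satisfying worlds: {0, 1}

0, 1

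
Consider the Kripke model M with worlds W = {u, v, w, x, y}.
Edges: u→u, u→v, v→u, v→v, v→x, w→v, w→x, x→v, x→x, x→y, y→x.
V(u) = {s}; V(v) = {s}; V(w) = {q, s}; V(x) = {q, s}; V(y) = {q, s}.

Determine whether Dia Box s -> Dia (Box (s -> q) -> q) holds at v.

Recall that Box ψ holds at a world iff ψ holds at every accessible world, and Dia ψ holds iff ψ holds at some accessible world.
At v: Dia Box s is true, Dia (Box (s -> q) -> q) is true, so Dia Box s -> Dia (Box (s -> q) -> q) is true.
  At v: Dia Box s requires Box s at some successor in {u, v, x}.
    Box s holds at u, so Dia Box s is true at v.
      At u: Box s requires s at every successor {u, v}.
        At u: s is true.
        At v: s is true.
      So Box s is true at u.
  At v: Dia (Box (s -> q) -> q) requires Box (s -> q) -> q at some successor in {u, v, x}.
    Box (s -> q) -> q holds at u, so Dia (Box (s -> q) -> q) is true at v.
      At u: Box (s -> q) is false, q is false, so Box (s -> q) -> q is true.

Yes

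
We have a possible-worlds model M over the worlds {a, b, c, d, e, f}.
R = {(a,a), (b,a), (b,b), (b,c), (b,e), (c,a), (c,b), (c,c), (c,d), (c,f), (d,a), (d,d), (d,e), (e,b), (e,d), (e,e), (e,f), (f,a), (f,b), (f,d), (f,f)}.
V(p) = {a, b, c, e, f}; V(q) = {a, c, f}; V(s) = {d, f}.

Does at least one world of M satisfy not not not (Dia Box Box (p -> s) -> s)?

No

Recall that Box ψ holds at a world iff ψ holds at every accessible world, and Dia ψ holds iff ψ holds at some accessible world.
Let φ = not not not (Dia Box Box (p -> s) -> s). Evaluate φ at each world:
  a (successors {a}): φ is false.
  b (successors {a, b, c, e}): φ is false.
  c (successors {a, b, c, d, f}): φ is false.
  d (successors {a, d, e}): φ is false.
  e (successors {b, d, e, f}): φ is false.
  f (successors {a, b, d, f}): φ is false.
For instance, at d:
  At d: not not (Dia Box Box (p -> s) -> s) is true, so not not not (Dia Box Box (p -> s) -> s) is false.
    At d: not (Dia Box Box (p -> s) -> s) is false, so not not (Dia Box Box (p -> s) -> s) is true.
      At d: Dia Box Box (p -> s) -> s is true, so not (Dia Box Box (p -> s) -> s) is false.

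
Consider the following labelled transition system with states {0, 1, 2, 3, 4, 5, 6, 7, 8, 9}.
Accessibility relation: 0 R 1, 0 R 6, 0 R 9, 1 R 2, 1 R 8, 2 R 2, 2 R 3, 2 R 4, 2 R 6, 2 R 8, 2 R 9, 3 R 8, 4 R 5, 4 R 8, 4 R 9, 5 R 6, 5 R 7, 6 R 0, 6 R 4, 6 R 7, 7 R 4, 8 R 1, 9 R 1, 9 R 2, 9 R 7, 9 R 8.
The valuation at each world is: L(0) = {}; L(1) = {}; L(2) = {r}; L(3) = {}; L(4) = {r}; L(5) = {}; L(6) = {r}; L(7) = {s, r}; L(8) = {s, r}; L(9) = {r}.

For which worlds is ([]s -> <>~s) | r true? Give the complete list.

Recall that []ψ holds at a world iff ψ holds at every accessible world, and <>ψ holds iff ψ holds at some accessible world.
Let φ = ([]s -> <>~s) | r. Evaluate φ at each world:
  0 (successors {1, 6, 9}): φ is true.
  1 (successors {2, 8}): φ is true.
  2 (successors {2, 3, 4, 6, 8, 9}): φ is true.
  3 (successors {8}): φ is false.
  4 (successors {5, 8, 9}): φ is true.
  5 (successors {6, 7}): φ is true.
  6 (successors {0, 4, 7}): φ is true.
  7 (successors {4}): φ is true.
  8 (successors {1}): φ is true.
  9 (successors {1, 2, 7, 8}): φ is true.
For instance, at 2:
  At 2: []s -> <>~s is true, r is true, so ([]s -> <>~s) | r is true.
    At 2: []s is false, <>~s is true, so []s -> <>~s is true.
      At 2: []s requires s at every successor {2, 3, 4, 6, 8, 9}.
        s fails at 2, so []s is false at 2.
      At 2: <>~s requires ~s at some successor in {2, 3, 4, 6, 8, 9}.
        ~s holds at 2, so <>~s is true at 2.
Satisfying worlds: {0, 1, 2, 4, 5, 6, 7, 8, 9}

0, 1, 2, 4, 5, 6, 7, 8, 9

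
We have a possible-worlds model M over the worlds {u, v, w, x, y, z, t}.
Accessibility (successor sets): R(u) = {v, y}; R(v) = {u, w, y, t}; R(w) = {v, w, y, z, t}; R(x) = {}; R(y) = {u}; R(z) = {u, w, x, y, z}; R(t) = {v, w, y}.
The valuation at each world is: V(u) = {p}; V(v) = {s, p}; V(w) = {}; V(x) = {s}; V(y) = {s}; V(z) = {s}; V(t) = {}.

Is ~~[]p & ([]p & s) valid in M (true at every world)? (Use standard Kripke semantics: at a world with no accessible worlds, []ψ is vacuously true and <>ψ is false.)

No

Recall that []ψ holds at a world iff ψ holds at every accessible world, and <>ψ holds iff ψ holds at some accessible world.
Let φ = ~~[]p & ([]p & s). Evaluate φ at each world:
  u (successors {v, y}): φ is false.
  v (successors {u, w, y, t}): φ is false.
  w (successors {v, w, y, z, t}): φ is false.
  x (successors ∅): φ is true.
  y (successors {u}): φ is true.
  z (successors {u, w, x, y, z}): φ is false.
  t (successors {v, w, y}): φ is false.
Detail at u (counterexample):
  At u: ~~[]p is false, []p & s is false, so ~~[]p & ([]p & s) is false.
    At u: ~[]p is true, so ~~[]p is false.
      At u: []p is false, so ~[]p is true.
    At u: []p is false, s is false, so []p & s is false.
      At u: []p requires p at every successor {v, y}.
        p fails at y, so []p is false at u.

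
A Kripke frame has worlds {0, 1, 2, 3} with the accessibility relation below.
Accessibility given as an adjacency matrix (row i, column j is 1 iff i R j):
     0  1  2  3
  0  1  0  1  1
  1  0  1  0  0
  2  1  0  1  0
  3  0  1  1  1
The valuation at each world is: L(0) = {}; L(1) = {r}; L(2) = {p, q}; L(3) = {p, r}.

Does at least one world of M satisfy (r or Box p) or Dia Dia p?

Let φ = (r or Box p) or Dia Dia p. Evaluate φ at each world:
  0 (successors {0, 2, 3}): φ is true.
  1 (successors {1}): φ is true.
  2 (successors {0, 2}): φ is true.
  3 (successors {1, 2, 3}): φ is true.
Detail at 0 (witness):
  At 0: r or Box p is false, Dia Dia p is true, so (r or Box p) or Dia Dia p is true.
    At 0: r is false, Box p is false, so r or Box p is false.
      At 0: Box p requires p at every successor {0, 2, 3}.
        p fails at 0, so Box p is false at 0.
    At 0: Dia Dia p requires Dia p at some successor in {0, 2, 3}.
      Dia p holds at 0, so Dia Dia p is true at 0.

Yes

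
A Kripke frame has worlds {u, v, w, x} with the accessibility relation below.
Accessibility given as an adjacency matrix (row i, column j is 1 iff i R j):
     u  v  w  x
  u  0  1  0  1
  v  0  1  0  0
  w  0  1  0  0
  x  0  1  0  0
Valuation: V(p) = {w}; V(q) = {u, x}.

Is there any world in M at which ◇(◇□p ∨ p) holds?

Recall that □ψ holds at a world iff ψ holds at every accessible world, and ◇ψ holds iff ψ holds at some accessible world.
Let φ = ◇(◇□p ∨ p). Evaluate φ at each world:
  u (successors {v, x}): φ is false.
  v (successors {v}): φ is false.
  w (successors {v}): φ is false.
  x (successors {v}): φ is false.
For instance, at u:
  At u: ◇(◇□p ∨ p) requires ◇□p ∨ p at some successor in {v, x}.
    At v: ◇□p ∨ p is false.
    At x: ◇□p ∨ p is false.
  So ◇(◇□p ∨ p) is false at u.

No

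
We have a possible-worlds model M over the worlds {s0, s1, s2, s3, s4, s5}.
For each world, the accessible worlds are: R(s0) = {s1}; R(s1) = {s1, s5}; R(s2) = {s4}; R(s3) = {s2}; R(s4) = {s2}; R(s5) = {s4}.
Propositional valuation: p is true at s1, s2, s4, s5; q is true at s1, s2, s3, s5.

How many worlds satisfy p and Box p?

4

Recall that Box ψ holds at a world iff ψ holds at every accessible world, and Dia ψ holds iff ψ holds at some accessible world.
Let φ = p and Box p. Evaluate φ at each world:
  s0 (successors {s1}): φ is false.
  s1 (successors {s1, s5}): φ is true.
  s2 (successors {s4}): φ is true.
  s3 (successors {s2}): φ is false.
  s4 (successors {s2}): φ is true.
  s5 (successors {s4}): φ is true.
For instance, at s4:
  At s4: p is true, Box p is true, so p and Box p is true.
    At s4: Box p requires p at every successor {s2}.
      At s2: p is true.
    So Box p is true at s4.
Satisfying worlds: {s1, s2, s4, s5}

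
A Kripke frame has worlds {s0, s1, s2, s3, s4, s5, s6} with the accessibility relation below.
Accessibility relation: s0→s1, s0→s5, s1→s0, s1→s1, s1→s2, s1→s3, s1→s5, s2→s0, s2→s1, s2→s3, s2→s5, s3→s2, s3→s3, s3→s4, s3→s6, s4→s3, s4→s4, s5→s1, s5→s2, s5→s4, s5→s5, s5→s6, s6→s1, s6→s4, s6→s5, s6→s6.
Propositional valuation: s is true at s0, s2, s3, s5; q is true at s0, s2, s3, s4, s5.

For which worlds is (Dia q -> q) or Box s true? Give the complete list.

Recall that Box ψ holds at a world iff ψ holds at every accessible world, and Dia ψ holds iff ψ holds at some accessible world.
Let φ = (Dia q -> q) or Box s. Evaluate φ at each world:
  s0 (successors {s1, s5}): φ is true.
  s1 (successors {s0, s1, s2, s3, s5}): φ is false.
  s2 (successors {s0, s1, s3, s5}): φ is true.
  s3 (successors {s2, s3, s4, s6}): φ is true.
  s4 (successors {s3, s4}): φ is true.
  s5 (successors {s1, s2, s4, s5, s6}): φ is true.
  s6 (successors {s1, s4, s5, s6}): φ is false.
For instance, at s4:
  At s4: Dia q -> q is true, Box s is false, so (Dia q -> q) or Box s is true.
    At s4: Dia q is true, q is true, so Dia q -> q is true.
      At s4: Dia q requires q at some successor in {s3, s4}.
        q holds at s3, so Dia q is true at s4.
    At s4: Box s requires s at every successor {s3, s4}.
      s fails at s4, so Box s is false at s4.
Satisfying worlds: {s0, s2, s3, s4, s5}

s0, s2, s3, s4, s5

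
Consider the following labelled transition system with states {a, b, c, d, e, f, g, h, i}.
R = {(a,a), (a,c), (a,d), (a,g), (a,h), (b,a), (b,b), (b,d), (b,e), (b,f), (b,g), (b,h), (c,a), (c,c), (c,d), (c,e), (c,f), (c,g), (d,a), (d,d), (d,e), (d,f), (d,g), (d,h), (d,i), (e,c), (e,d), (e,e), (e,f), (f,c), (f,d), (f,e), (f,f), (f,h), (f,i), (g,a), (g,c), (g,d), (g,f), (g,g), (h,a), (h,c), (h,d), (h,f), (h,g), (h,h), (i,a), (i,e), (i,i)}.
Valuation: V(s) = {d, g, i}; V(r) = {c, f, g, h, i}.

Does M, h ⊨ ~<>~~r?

No

At h: <>~~r is true, so ~<>~~r is false.
  At h: <>~~r requires ~~r at some successor in {a, c, d, f, g, h}.
    ~~r holds at c, so <>~~r is true at h.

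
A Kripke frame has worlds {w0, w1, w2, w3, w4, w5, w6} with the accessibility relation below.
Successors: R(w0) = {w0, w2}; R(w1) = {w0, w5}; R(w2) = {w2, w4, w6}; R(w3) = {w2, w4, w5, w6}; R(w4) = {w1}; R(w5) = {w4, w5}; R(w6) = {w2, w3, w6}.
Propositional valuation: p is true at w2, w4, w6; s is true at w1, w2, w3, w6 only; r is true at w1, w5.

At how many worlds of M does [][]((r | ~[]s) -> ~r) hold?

Let φ = [][]((r | ~[]s) -> ~r). Evaluate φ at each world:
  w0 (successors {w0, w2}): φ is true.
  w1 (successors {w0, w5}): φ is false.
  w2 (successors {w2, w4, w6}): φ is false.
  w3 (successors {w2, w4, w5, w6}): φ is false.
  w4 (successors {w1}): φ is false.
  w5 (successors {w4, w5}): φ is false.
  w6 (successors {w2, w3, w6}): φ is false.
For instance, at w5:
  At w5: [][]((r | ~[]s) -> ~r) requires []((r | ~[]s) -> ~r) at every successor {w4, w5}.
    []((r | ~[]s) -> ~r) fails at w4, so [][]((r | ~[]s) -> ~r) is false at w5.
      At w4: []((r | ~[]s) -> ~r) requires (r | ~[]s) -> ~r at every successor {w1}.
        (r | ~[]s) -> ~r fails at w1, so []((r | ~[]s) -> ~r) is false at w4.
Satisfying worlds: {w0}

1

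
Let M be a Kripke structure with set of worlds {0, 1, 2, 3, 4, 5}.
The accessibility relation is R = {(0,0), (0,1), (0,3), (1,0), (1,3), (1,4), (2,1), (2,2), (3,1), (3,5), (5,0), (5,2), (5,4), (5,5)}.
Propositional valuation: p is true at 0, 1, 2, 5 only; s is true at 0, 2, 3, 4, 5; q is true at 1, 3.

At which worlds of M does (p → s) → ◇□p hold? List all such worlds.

0, 1, 2, 5

Let φ = (p → s) → ◇□p. Evaluate φ at each world:
  0 (successors {0, 1, 3}): φ is true.
  1 (successors {0, 3, 4}): φ is true.
  2 (successors {1, 2}): φ is true.
  3 (successors {1, 5}): φ is false.
  4 (successors ∅): φ is false.
  5 (successors {0, 2, 4, 5}): φ is true.
For instance, at 5:
  At 5: p → s is true, ◇□p is true, so (p → s) → ◇□p is true.
    At 5: ◇□p requires □p at some successor in {0, 2, 4, 5}.
      □p holds at 2, so ◇□p is true at 5.
Satisfying worlds: {0, 1, 2, 5}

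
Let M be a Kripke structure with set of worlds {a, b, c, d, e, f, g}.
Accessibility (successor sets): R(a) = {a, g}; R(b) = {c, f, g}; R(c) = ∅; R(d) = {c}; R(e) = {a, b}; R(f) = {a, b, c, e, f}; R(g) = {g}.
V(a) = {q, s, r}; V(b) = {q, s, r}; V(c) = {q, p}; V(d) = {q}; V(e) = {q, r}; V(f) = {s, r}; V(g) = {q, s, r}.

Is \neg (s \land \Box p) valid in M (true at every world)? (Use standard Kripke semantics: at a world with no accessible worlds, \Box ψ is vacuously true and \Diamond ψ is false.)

Recall that \Box ψ holds at a world iff ψ holds at every accessible world, and \Diamond ψ holds iff ψ holds at some accessible world.
Let φ = \neg (s \land \Box p). Evaluate φ at each world:
  a (successors {a, g}): φ is true.
  b (successors {c, f, g}): φ is true.
  c (successors ∅): φ is true.
  d (successors {c}): φ is true.
  e (successors {a, b}): φ is true.
  f (successors {a, b, c, e, f}): φ is true.
  g (successors {g}): φ is true.
For instance, at a:
  At a: s \land \Box p is false, so \neg (s \land \Box p) is true.
    At a: s is true, \Box p is false, so s \land \Box p is false.
      At a: \Box p requires p at every successor {a, g}.
        p fails at a, so \Box p is false at a.

Yes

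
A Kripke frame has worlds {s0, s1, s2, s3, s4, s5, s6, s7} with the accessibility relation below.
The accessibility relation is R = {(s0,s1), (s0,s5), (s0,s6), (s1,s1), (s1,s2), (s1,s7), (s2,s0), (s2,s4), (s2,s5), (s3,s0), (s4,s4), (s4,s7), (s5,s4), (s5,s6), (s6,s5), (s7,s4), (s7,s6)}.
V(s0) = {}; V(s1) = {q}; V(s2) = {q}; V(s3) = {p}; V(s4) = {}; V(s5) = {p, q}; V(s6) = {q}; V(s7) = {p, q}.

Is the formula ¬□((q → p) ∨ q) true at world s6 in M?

At s6: □((q → p) ∨ q) is true, so ¬□((q → p) ∨ q) is false.
  At s6: □((q → p) ∨ q) requires (q → p) ∨ q at every successor {s5}.
    At s5: (q → p) ∨ q is true.
  So □((q → p) ∨ q) is true at s6.

No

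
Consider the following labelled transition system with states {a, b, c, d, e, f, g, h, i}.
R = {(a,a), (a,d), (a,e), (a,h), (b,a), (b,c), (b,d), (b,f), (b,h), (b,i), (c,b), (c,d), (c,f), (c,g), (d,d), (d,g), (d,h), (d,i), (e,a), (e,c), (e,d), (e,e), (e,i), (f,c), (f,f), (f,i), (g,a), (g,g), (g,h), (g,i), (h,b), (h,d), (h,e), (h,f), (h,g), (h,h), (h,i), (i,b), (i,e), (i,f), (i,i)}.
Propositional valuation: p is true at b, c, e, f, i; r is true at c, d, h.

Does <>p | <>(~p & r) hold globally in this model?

Recall that <>ψ holds at a world iff ψ holds at some accessible world.
Let φ = <>p | <>(~p & r). Evaluate φ at each world:
  a (successors {a, d, e, h}): φ is true.
  b (successors {a, c, d, f, h, i}): φ is true.
  c (successors {b, d, f, g}): φ is true.
  d (successors {d, g, h, i}): φ is true.
  e (successors {a, c, d, e, i}): φ is true.
  f (successors {c, f, i}): φ is true.
  g (successors {a, g, h, i}): φ is true.
  h (successors {b, d, e, f, g, h, i}): φ is true.
  i (successors {b, e, f, i}): φ is true.
For instance, at h:
  At h: <>p is true, <>(~p & r) is true, so <>p | <>(~p & r) is true.
    At h: <>p requires p at some successor in {b, d, e, f, g, h, i}.
      p holds at b, so <>p is true at h.
    At h: <>(~p & r) requires ~p & r at some successor in {b, d, e, f, g, h, i}.
      ~p & r holds at d, so <>(~p & r) is true at h.

Yes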